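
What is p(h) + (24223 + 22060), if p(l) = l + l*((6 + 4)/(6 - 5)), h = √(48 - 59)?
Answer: 46283 + 11*I*√11 ≈ 46283.0 + 36.483*I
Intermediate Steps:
h = I*√11 (h = √(-11) = I*√11 ≈ 3.3166*I)
p(l) = 11*l (p(l) = l + l*(10/1) = l + l*(10*1) = l + l*10 = l + 10*l = 11*l)
p(h) + (24223 + 22060) = 11*(I*√11) + (24223 + 22060) = 11*I*√11 + 46283 = 46283 + 11*I*√11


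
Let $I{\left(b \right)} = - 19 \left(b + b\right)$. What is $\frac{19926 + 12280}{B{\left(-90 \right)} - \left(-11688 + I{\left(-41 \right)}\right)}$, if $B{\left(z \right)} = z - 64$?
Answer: $\frac{16103}{4988} \approx 3.2283$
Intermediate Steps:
$I{\left(b \right)} = - 38 b$ ($I{\left(b \right)} = - 19 \cdot 2 b = - 38 b$)
$B{\left(z \right)} = -64 + z$
$\frac{19926 + 12280}{B{\left(-90 \right)} - \left(-11688 + I{\left(-41 \right)}\right)} = \frac{19926 + 12280}{\left(-64 - 90\right) + \left(11688 - \left(-38\right) \left(-41\right)\right)} = \frac{32206}{-154 + \left(11688 - 1558\right)} = \frac{32206}{-154 + 10130} = \frac{32206}{9976} = 32206 \cdot \frac{1}{9976} = \frac{16103}{4988}$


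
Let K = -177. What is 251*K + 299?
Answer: -44128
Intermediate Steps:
251*K + 299 = 251*(-177) + 299 = -44427 + 299 = -44128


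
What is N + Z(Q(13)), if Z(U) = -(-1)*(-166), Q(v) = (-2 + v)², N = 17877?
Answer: 17711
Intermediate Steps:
Z(U) = -166 (Z(U) = -1*166 = -166)
N + Z(Q(13)) = 17877 - 166 = 17711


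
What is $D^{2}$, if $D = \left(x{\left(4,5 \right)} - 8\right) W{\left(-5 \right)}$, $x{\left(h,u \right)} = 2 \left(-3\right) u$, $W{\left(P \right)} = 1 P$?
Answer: $36100$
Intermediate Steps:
$W{\left(P \right)} = P$
$x{\left(h,u \right)} = - 6 u$
$D = 190$ ($D = \left(\left(-6\right) 5 - 8\right) \left(-5\right) = \left(-30 - 8\right) \left(-5\right) = \left(-38\right) \left(-5\right) = 190$)
$D^{2} = 190^{2} = 36100$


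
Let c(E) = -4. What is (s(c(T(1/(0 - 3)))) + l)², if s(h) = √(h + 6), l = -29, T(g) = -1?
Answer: (29 - √2)² ≈ 760.98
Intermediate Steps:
s(h) = √(6 + h)
(s(c(T(1/(0 - 3)))) + l)² = (√(6 - 4) - 29)² = (√2 - 29)² = (-29 + √2)²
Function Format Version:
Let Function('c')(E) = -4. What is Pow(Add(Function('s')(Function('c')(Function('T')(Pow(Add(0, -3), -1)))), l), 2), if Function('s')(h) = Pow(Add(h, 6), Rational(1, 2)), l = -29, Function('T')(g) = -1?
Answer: Pow(Add(29, Mul(-1, Pow(2, Rational(1, 2)))), 2) ≈ 760.98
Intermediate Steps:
Function('s')(h) = Pow(Add(6, h), Rational(1, 2))
Pow(Add(Function('s')(Function('c')(Function('T')(Pow(Add(0, -3), -1)))), l), 2) = Pow(Add(Pow(Add(6, -4), Rational(1, 2)), -29), 2) = Pow(Add(Pow(2, Rational(1, 2)), -29), 2) = Pow(Add(-29, Pow(2, Rational(1, 2))), 2)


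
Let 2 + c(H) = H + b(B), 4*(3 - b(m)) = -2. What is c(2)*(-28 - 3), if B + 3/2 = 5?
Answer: -217/2 ≈ -108.50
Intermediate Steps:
B = 7/2 (B = -3/2 + 5 = 7/2 ≈ 3.5000)
b(m) = 7/2 (b(m) = 3 - ¼*(-2) = 3 + ½ = 7/2)
c(H) = 3/2 + H (c(H) = -2 + (H + 7/2) = -2 + (7/2 + H) = 3/2 + H)
c(2)*(-28 - 3) = (3/2 + 2)*(-28 - 3) = (7/2)*(-31) = -217/2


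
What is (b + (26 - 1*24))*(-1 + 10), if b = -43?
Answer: -369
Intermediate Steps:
(b + (26 - 1*24))*(-1 + 10) = (-43 + (26 - 1*24))*(-1 + 10) = (-43 + (26 - 24))*9 = (-43 + 2)*9 = -41*9 = -369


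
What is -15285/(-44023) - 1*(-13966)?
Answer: 614840503/44023 ≈ 13966.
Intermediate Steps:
-15285/(-44023) - 1*(-13966) = -15285*(-1/44023) + 13966 = 15285/44023 + 13966 = 614840503/44023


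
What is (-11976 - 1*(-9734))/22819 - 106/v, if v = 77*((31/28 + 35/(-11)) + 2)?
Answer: 506510/27623 ≈ 18.337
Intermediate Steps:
v = -23/4 (v = 77*((31*(1/28) + 35*(-1/11)) + 2) = 77*((31/28 - 35/11) + 2) = 77*(-639/308 + 2) = 77*(-23/308) = -23/4 ≈ -5.7500)
(-11976 - 1*(-9734))/22819 - 106/v = (-11976 - 1*(-9734))/22819 - 106/(-23/4) = (-11976 + 9734)*(1/22819) - 106*(-4/23) = -2242*1/22819 + 424/23 = -118/1201 + 424/23 = 506510/27623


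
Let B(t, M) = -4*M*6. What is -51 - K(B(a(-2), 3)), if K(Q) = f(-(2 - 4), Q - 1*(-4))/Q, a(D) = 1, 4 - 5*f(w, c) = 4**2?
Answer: -1531/30 ≈ -51.033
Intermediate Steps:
f(w, c) = -12/5 (f(w, c) = 4/5 - 1/5*4**2 = 4/5 - 1/5*16 = 4/5 - 16/5 = -12/5)
B(t, M) = -24*M
K(Q) = -12/(5*Q)
-51 - K(B(a(-2), 3)) = -51 - (-12)/(5*((-24*3))) = -51 - (-12)/(5*(-72)) = -51 - (-12)*(-1)/(5*72) = -51 - 1*1/30 = -51 - 1/30 = -1531/30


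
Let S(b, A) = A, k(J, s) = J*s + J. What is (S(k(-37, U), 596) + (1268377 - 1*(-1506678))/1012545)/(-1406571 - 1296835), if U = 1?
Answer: -121250375/547464045654 ≈ -0.00022148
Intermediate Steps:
k(J, s) = J + J*s
(S(k(-37, U), 596) + (1268377 - 1*(-1506678))/1012545)/(-1406571 - 1296835) = (596 + (1268377 - 1*(-1506678))/1012545)/(-1406571 - 1296835) = (596 + (1268377 + 1506678)*(1/1012545))/(-2703406) = (596 + 2775055*(1/1012545))*(-1/2703406) = (596 + 555011/202509)*(-1/2703406) = (121250375/202509)*(-1/2703406) = -121250375/547464045654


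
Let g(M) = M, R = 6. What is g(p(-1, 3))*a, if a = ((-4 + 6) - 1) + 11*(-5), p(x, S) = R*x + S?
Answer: 162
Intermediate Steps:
p(x, S) = S + 6*x (p(x, S) = 6*x + S = S + 6*x)
a = -54 (a = (2 - 1) - 55 = 1 - 55 = -54)
g(p(-1, 3))*a = (3 + 6*(-1))*(-54) = (3 - 6)*(-54) = -3*(-54) = 162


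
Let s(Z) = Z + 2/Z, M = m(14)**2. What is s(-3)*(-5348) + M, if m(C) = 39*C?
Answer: 953176/3 ≈ 3.1773e+5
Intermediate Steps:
M = 298116 (M = (39*14)**2 = 546**2 = 298116)
s(Z) = Z + 2/Z
s(-3)*(-5348) + M = (-3 + 2/(-3))*(-5348) + 298116 = (-3 + 2*(-1/3))*(-5348) + 298116 = (-3 - 2/3)*(-5348) + 298116 = -11/3*(-5348) + 298116 = 58828/3 + 298116 = 953176/3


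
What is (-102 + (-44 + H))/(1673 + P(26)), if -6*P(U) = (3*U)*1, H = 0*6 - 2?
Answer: -37/415 ≈ -0.089157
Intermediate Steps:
H = -2 (H = 0 - 2 = -2)
P(U) = -U/2 (P(U) = -3*U/6 = -U/2)
(-102 + (-44 + H))/(1673 + P(26)) = (-102 + (-44 - 2))/(1673 - ½*26) = (-102 + (-11*4 - 2))/(1673 - 13) = (-102 + (-44 - 2))/1660 = (-102 - 46)*(1/1660) = -148*1/1660 = -37/415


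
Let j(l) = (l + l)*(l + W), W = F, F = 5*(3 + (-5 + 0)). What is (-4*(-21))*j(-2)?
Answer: 4032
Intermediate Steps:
F = -10 (F = 5*(3 - 5) = 5*(-2) = -10)
W = -10
j(l) = 2*l*(-10 + l) (j(l) = (l + l)*(l - 10) = (2*l)*(-10 + l) = 2*l*(-10 + l))
(-4*(-21))*j(-2) = (-4*(-21))*(2*(-2)*(-10 - 2)) = 84*(2*(-2)*(-12)) = 84*48 = 4032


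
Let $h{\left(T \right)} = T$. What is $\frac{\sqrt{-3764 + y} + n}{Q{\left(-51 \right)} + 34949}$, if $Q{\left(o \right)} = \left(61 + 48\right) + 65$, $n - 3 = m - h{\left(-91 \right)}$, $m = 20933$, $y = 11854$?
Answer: $\frac{21027}{35123} + \frac{\sqrt{8090}}{35123} \approx 0.60123$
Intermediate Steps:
$n = 21027$ ($n = 3 + \left(20933 - -91\right) = 3 + \left(20933 + 91\right) = 3 + 21024 = 21027$)
$Q{\left(o \right)} = 174$ ($Q{\left(o \right)} = 109 + 65 = 174$)
$\frac{\sqrt{-3764 + y} + n}{Q{\left(-51 \right)} + 34949} = \frac{\sqrt{-3764 + 11854} + 21027}{174 + 34949} = \frac{\sqrt{8090} + 21027}{35123} = \left(21027 + \sqrt{8090}\right) \frac{1}{35123} = \frac{21027}{35123} + \frac{\sqrt{8090}}{35123}$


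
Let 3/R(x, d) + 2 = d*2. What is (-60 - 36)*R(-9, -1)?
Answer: 72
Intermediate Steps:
R(x, d) = 3/(-2 + 2*d) (R(x, d) = 3/(-2 + d*2) = 3/(-2 + 2*d))
(-60 - 36)*R(-9, -1) = (-60 - 36)*(3/(2*(-1 - 1))) = -144/(-2) = -144*(-1)/2 = -96*(-¾) = 72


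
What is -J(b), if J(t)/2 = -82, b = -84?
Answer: 164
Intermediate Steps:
J(t) = -164 (J(t) = 2*(-82) = -164)
-J(b) = -1*(-164) = 164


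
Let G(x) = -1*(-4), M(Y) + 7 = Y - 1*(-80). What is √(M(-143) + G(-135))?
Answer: I*√66 ≈ 8.124*I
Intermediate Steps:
M(Y) = 73 + Y (M(Y) = -7 + (Y - 1*(-80)) = -7 + (Y + 80) = -7 + (80 + Y) = 73 + Y)
G(x) = 4
√(M(-143) + G(-135)) = √((73 - 143) + 4) = √(-70 + 4) = √(-66) = I*√66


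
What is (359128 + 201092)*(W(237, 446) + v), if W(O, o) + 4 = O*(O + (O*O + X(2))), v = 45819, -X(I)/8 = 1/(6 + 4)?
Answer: 7514705590428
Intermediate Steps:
X(I) = -4/5 (X(I) = -8/(6 + 4) = -8/10 = -8*1/10 = -4/5)
W(O, o) = -4 + O*(-4/5 + O + O**2) (W(O, o) = -4 + O*(O + (O*O - 4/5)) = -4 + O*(O + (O**2 - 4/5)) = -4 + O*(O + (-4/5 + O**2)) = -4 + O*(-4/5 + O + O**2))
(359128 + 201092)*(W(237, 446) + v) = (359128 + 201092)*((-4 + 237**2 + 237**3 - 4/5*237) + 45819) = 560220*((-4 + 56169 + 13312053 - 948/5) + 45819) = 560220*(66840142/5 + 45819) = 560220*(67069237/5) = 7514705590428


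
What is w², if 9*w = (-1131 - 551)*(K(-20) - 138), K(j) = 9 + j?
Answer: 62809381924/81 ≈ 7.7542e+8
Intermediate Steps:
w = 250618/9 (w = ((-1131 - 551)*((9 - 20) - 138))/9 = (-1682*(-11 - 138))/9 = (-1682*(-149))/9 = (⅑)*250618 = 250618/9 ≈ 27846.)
w² = (250618/9)² = 62809381924/81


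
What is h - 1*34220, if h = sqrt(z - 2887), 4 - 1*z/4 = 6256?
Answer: -34220 + I*sqrt(27895) ≈ -34220.0 + 167.02*I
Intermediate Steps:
z = -25008 (z = 16 - 4*6256 = 16 - 25024 = -25008)
h = I*sqrt(27895) (h = sqrt(-25008 - 2887) = sqrt(-27895) = I*sqrt(27895) ≈ 167.02*I)
h - 1*34220 = I*sqrt(27895) - 1*34220 = I*sqrt(27895) - 34220 = -34220 + I*sqrt(27895)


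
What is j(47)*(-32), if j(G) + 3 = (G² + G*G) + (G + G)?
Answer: -144288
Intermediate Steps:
j(G) = -3 + 2*G + 2*G² (j(G) = -3 + ((G² + G*G) + (G + G)) = -3 + ((G² + G²) + 2*G) = -3 + (2*G² + 2*G) = -3 + (2*G + 2*G²) = -3 + 2*G + 2*G²)
j(47)*(-32) = (-3 + 2*47 + 2*47²)*(-32) = (-3 + 94 + 2*2209)*(-32) = (-3 + 94 + 4418)*(-32) = 4509*(-32) = -144288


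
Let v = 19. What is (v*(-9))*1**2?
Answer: -171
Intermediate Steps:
(v*(-9))*1**2 = (19*(-9))*1**2 = -171*1 = -171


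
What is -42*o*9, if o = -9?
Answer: 3402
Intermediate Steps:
-42*o*9 = -42*(-9)*9 = 378*9 = 3402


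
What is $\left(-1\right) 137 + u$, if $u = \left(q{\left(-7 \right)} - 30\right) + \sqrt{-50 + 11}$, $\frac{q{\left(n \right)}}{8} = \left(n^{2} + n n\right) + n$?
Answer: $561 + i \sqrt{39} \approx 561.0 + 6.245 i$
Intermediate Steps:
$q{\left(n \right)} = 8 n + 16 n^{2}$ ($q{\left(n \right)} = 8 \left(\left(n^{2} + n n\right) + n\right) = 8 \left(\left(n^{2} + n^{2}\right) + n\right) = 8 \left(2 n^{2} + n\right) = 8 \left(n + 2 n^{2}\right) = 8 n + 16 n^{2}$)
$u = 698 + i \sqrt{39}$ ($u = \left(8 \left(-7\right) \left(1 + 2 \left(-7\right)\right) - 30\right) + \sqrt{-50 + 11} = \left(8 \left(-7\right) \left(1 - 14\right) - 30\right) + \sqrt{-39} = \left(8 \left(-7\right) \left(-13\right) - 30\right) + i \sqrt{39} = \left(728 - 30\right) + i \sqrt{39} = 698 + i \sqrt{39} \approx 698.0 + 6.245 i$)
$\left(-1\right) 137 + u = \left(-1\right) 137 + \left(698 + i \sqrt{39}\right) = -137 + \left(698 + i \sqrt{39}\right) = 561 + i \sqrt{39}$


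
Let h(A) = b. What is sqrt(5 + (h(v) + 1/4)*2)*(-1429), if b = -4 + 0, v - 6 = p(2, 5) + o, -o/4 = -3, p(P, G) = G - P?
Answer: -1429*I*sqrt(10)/2 ≈ -2259.4*I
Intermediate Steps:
o = 12 (o = -4*(-3) = 12)
v = 21 (v = 6 + ((5 - 1*2) + 12) = 6 + ((5 - 2) + 12) = 6 + (3 + 12) = 6 + 15 = 21)
b = -4
h(A) = -4
sqrt(5 + (h(v) + 1/4)*2)*(-1429) = sqrt(5 + (-4 + 1/4)*2)*(-1429) = sqrt(5 - 15/4*2)*(-1429) = sqrt(5 - 15/2)*(-1429) = sqrt(-5/2)*(-1429) = (I*sqrt(10)/2)*(-1429) = -1429*I*sqrt(10)/2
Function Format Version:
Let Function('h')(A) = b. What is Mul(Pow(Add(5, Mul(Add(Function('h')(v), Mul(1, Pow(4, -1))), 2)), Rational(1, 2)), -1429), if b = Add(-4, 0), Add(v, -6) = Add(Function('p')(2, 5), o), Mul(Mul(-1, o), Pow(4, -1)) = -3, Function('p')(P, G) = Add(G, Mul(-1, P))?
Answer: Mul(Rational(-1429, 2), I, Pow(10, Rational(1, 2))) ≈ Mul(-2259.4, I)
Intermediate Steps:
o = 12 (o = Mul(-4, -3) = 12)
v = 21 (v = Add(6, Add(Add(5, Mul(-1, 2)), 12)) = Add(6, Add(Add(5, -2), 12)) = Add(6, Add(3, 12)) = Add(6, 15) = 21)
b = -4
Function('h')(A) = -4
Mul(Pow(Add(5, Mul(Add(Function('h')(v), Mul(1, Pow(4, -1))), 2)), Rational(1, 2)), -1429) = Mul(Pow(Add(5, Mul(Add(-4, Mul(1, Pow(4, -1))), 2)), Rational(1, 2)), -1429) = Mul(Pow(Add(5, Mul(Add(-4, Mul(1, Rational(1, 4))), 2)), Rational(1, 2)), -1429) = Mul(Pow(Add(5, Mul(Add(-4, Rational(1, 4)), 2)), Rational(1, 2)), -1429) = Mul(Pow(Add(5, Mul(Rational(-15, 4), 2)), Rational(1, 2)), -1429) = Mul(Pow(Add(5, Rational(-15, 2)), Rational(1, 2)), -1429) = Mul(Pow(Rational(-5, 2), Rational(1, 2)), -1429) = Mul(Mul(Rational(1, 2), I, Pow(10, Rational(1, 2))), -1429) = Mul(Rational(-1429, 2), I, Pow(10, Rational(1, 2)))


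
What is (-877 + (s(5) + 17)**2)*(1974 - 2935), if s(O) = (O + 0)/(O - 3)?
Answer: 1909507/4 ≈ 4.7738e+5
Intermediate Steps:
s(O) = O/(-3 + O)
(-877 + (s(5) + 17)**2)*(1974 - 2935) = (-877 + (5/(-3 + 5) + 17)**2)*(1974 - 2935) = (-877 + (5/2 + 17)**2)*(-961) = (-877 + (39/2)**2)*(-961) = (-877 + 1521/4)*(-961) = -1987/4*(-961) = 1909507/4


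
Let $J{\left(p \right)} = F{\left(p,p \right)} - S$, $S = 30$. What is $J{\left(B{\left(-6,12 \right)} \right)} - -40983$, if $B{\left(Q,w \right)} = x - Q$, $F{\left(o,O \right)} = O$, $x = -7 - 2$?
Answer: $40950$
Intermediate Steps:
$x = -9$ ($x = -7 - 2 = -9$)
$B{\left(Q,w \right)} = -9 - Q$
$J{\left(p \right)} = -30 + p$ ($J{\left(p \right)} = p - 30 = -30 + p$)
$J{\left(B{\left(-6,12 \right)} \right)} - -40983 = \left(-30 - 3\right) - -40983 = \left(-30 + \left(-9 + 6\right)\right) + 40983 = \left(-30 - 3\right) + 40983 = -33 + 40983 = 40950$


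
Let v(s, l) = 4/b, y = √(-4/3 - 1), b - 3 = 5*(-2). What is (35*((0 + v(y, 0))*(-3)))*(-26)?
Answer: -1560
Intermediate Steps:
b = -7 (b = 3 + 5*(-2) = 3 - 10 = -7)
y = I*√21/3 (y = √(-4*⅓ - 1) = √(-4/3 - 1) = √(-7/3) = I*√21/3 ≈ 1.5275*I)
v(s, l) = -4/7 (v(s, l) = 4/(-7) = 4*(-⅐) = -4/7)
(35*((0 + v(y, 0))*(-3)))*(-26) = (35*((0 - 4/7)*(-3)))*(-26) = (35*(-4/7*(-3)))*(-26) = (35*(12/7))*(-26) = 60*(-26) = -1560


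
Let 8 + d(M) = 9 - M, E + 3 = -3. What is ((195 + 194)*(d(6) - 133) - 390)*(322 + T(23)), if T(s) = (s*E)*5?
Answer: 19898496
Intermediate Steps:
E = -6 (E = -3 - 3 = -6)
d(M) = 1 - M (d(M) = -8 + (9 - M) = 1 - M)
T(s) = -30*s (T(s) = (s*(-6))*5 = -6*s*5 = -30*s)
((195 + 194)*(d(6) - 133) - 390)*(322 + T(23)) = ((195 + 194)*((1 - 1*6) - 133) - 390)*(322 - 30*23) = (389*((1 - 6) - 133) - 390)*(322 - 690) = (389*(-5 - 133) - 390)*(-368) = (389*(-138) - 390)*(-368) = (-53682 - 390)*(-368) = -54072*(-368) = 19898496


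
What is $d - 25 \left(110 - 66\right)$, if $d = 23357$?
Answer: $22257$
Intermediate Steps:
$d - 25 \left(110 - 66\right) = 23357 - 25 \left(110 - 66\right) = 23357 - 1100 = 22257$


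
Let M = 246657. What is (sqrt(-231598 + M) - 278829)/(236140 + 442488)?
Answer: -278829/678628 + 37*sqrt(11)/678628 ≈ -0.41069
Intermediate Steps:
(sqrt(-231598 + M) - 278829)/(236140 + 442488) = (sqrt(-231598 + 246657) - 278829)/(236140 + 442488) = (sqrt(15059) - 278829)/678628 = (37*sqrt(11) - 278829)*(1/678628) = (-278829 + 37*sqrt(11))*(1/678628) = -278829/678628 + 37*sqrt(11)/678628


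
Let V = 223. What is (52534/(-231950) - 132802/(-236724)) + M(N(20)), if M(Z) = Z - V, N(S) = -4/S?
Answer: -3059281913119/13727032950 ≈ -222.87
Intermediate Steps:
M(Z) = -223 + Z (M(Z) = Z - 1*223 = Z - 223 = -223 + Z)
(52534/(-231950) - 132802/(-236724)) + M(N(20)) = (52534/(-231950) - 132802/(-236724)) + (-223 - 4/20) = (52534*(-1/231950) - 132802*(-1/236724)) + (-223 - 4*1/20) = (-26267/115975 + 66401/118362) + (-223 - ⅕) = 4591841321/13727032950 - 1116/5 = -3059281913119/13727032950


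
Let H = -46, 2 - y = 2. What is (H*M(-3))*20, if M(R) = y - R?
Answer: -2760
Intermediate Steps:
y = 0 (y = 2 - 1*2 = 2 - 2 = 0)
M(R) = -R (M(R) = 0 - R = -R)
(H*M(-3))*20 = -(-46)*(-3)*20 = -46*3*20 = -138*20 = -2760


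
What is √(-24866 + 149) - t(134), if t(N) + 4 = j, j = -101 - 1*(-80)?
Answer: 25 + I*√24717 ≈ 25.0 + 157.22*I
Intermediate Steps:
j = -21 (j = -101 + 80 = -21)
t(N) = -25 (t(N) = -4 - 21 = -25)
√(-24866 + 149) - t(134) = √(-24866 + 149) - 1*(-25) = √(-24717) + 25 = I*√24717 + 25 = 25 + I*√24717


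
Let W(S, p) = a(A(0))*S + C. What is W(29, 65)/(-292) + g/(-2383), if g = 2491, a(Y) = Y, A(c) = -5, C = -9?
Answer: -180195/347918 ≈ -0.51792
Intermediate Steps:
W(S, p) = -9 - 5*S (W(S, p) = -5*S - 9 = -9 - 5*S)
W(29, 65)/(-292) + g/(-2383) = (-9 - 5*29)/(-292) + 2491/(-2383) = (-9 - 145)*(-1/292) + 2491*(-1/2383) = -154*(-1/292) - 2491/2383 = 77/146 - 2491/2383 = -180195/347918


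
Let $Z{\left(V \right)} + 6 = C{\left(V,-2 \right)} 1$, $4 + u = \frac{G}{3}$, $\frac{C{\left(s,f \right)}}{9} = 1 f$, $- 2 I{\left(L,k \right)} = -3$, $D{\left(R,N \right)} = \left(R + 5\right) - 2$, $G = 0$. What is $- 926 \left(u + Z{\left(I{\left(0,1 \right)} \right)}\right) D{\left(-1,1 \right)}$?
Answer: $51856$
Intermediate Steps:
$D{\left(R,N \right)} = 3 + R$ ($D{\left(R,N \right)} = \left(5 + R\right) - 2 = 3 + R$)
$I{\left(L,k \right)} = \frac{3}{2}$ ($I{\left(L,k \right)} = \left(- \frac{1}{2}\right) \left(-3\right) = \frac{3}{2}$)
$C{\left(s,f \right)} = 9 f$ ($C{\left(s,f \right)} = 9 \cdot 1 f = 9 f$)
$u = -4$ ($u = -4 + \frac{0}{3} = -4 + 0 \cdot \frac{1}{3} = -4 + 0 = -4$)
$Z{\left(V \right)} = -24$ ($Z{\left(V \right)} = -6 + 9 \left(-2\right) 1 = -6 - 18 = -24$)
$- 926 \left(u + Z{\left(I{\left(0,1 \right)} \right)}\right) D{\left(-1,1 \right)} = - 926 \left(-4 - 24\right) \left(3 - 1\right) = - 926 \left(\left(-28\right) 2\right) = \left(-926\right) \left(-56\right) = 51856$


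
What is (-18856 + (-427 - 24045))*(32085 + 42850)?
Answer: -3246783680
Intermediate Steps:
(-18856 + (-427 - 24045))*(32085 + 42850) = (-18856 - 24472)*74935 = -43328*74935 = -3246783680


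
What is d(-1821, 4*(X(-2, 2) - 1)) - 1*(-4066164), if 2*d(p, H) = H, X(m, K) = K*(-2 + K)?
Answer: 4066162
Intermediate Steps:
d(p, H) = H/2
d(-1821, 4*(X(-2, 2) - 1)) - 1*(-4066164) = (4*(2*(-2 + 2) - 1))/2 - 1*(-4066164) = (4*(2*0 - 1))/2 + 4066164 = (4*(0 - 1))/2 + 4066164 = (4*(-1))/2 + 4066164 = (1/2)*(-4) + 4066164 = -2 + 4066164 = 4066162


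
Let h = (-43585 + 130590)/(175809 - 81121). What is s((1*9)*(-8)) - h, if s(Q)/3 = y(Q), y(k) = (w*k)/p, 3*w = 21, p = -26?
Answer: 70453063/1230944 ≈ 57.235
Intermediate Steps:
w = 7 (w = (1/3)*21 = 7)
y(k) = -7*k/26 (y(k) = (7*k)/(-26) = (7*k)*(-1/26) = -7*k/26)
h = 87005/94688 ≈ 0.91886
s(Q) = -21*Q/26 (s(Q) = 3*(-7*Q/26) = -21*Q/26)
s((1*9)*(-8)) - h = -21*1*9*(-8)/26 - 1*87005/94688 = -189*(-8)/26 - 87005/94688 = -21/26*(-72) - 87005/94688 = 756/13 - 87005/94688 = 70453063/1230944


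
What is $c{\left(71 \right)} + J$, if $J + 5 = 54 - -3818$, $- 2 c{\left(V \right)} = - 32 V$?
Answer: $5003$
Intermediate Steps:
$c{\left(V \right)} = 16 V$ ($c{\left(V \right)} = - \frac{\left(-32\right) V}{2} = 16 V$)
$J = 3867$ ($J = -5 + \left(54 - -3818\right) = -5 + \left(54 + 3818\right) = -5 + 3872 = 3867$)
$c{\left(71 \right)} + J = 16 \cdot 71 + 3867 = 1136 + 3867 = 5003$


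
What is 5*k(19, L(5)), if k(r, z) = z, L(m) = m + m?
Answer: 50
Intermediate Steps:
L(m) = 2*m
5*k(19, L(5)) = 5*(2*5) = 5*10 = 50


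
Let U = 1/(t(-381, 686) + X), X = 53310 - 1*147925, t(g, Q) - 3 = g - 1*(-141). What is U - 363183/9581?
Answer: -34448643497/908777012 ≈ -37.907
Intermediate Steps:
t(g, Q) = 144 + g (t(g, Q) = 3 + (g - 1*(-141)) = 3 + (g + 141) = 3 + (141 + g) = 144 + g)
X = -94615 (X = 53310 - 147925 = -94615)
U = -1/94852 (U = 1/((144 - 381) - 94615) = 1/(-237 - 94615) = 1/(-94852) = -1/94852 ≈ -1.0543e-5)
U - 363183/9581 = -1/94852 - 363183/9581 = -34448643497/908777012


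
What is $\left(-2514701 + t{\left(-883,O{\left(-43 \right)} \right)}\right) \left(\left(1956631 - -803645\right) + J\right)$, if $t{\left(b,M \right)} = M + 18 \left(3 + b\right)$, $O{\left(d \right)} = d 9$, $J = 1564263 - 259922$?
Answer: $-10287252974576$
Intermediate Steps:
$J = 1304341$
$O{\left(d \right)} = 9 d$
$t{\left(b,M \right)} = 54 + M + 18 b$ ($t{\left(b,M \right)} = M + \left(54 + 18 b\right) = 54 + M + 18 b$)
$\left(-2514701 + t{\left(-883,O{\left(-43 \right)} \right)}\right) \left(\left(1956631 - -803645\right) + J\right) = \left(-2514701 + \left(54 + 9 \left(-43\right) + 18 \left(-883\right)\right)\right) \left(\left(1956631 - -803645\right) + 1304341\right) = \left(-2514701 - 16227\right) \left(\left(1956631 + 803645\right) + 1304341\right) = \left(-2514701 - 16227\right) \left(2760276 + 1304341\right) = \left(-2530928\right) 4064617 = -10287252974576$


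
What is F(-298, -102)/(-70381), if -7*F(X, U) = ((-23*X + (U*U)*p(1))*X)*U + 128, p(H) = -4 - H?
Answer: -1372865608/492667 ≈ -2786.6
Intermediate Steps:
F(X, U) = -128/7 - U*X*(-23*X - 5*U**2)/7 (F(X, U) = -(((-23*X + (U*U)*(-4 - 1*1))*X)*U + 128)/7 = -(((-23*X + U**2*(-4 - 1))*X)*U + 128)/7 = -(((-23*X + U**2*(-5))*X)*U + 128)/7 = -(((-23*X - 5*U**2)*X)*U + 128)/7 = -((X*(-23*X - 5*U**2))*U + 128)/7 = -(U*X*(-23*X - 5*U**2) + 128)/7 = -(128 + U*X*(-23*X - 5*U**2))/7 = -128/7 - U*X*(-23*X - 5*U**2)/7)
F(-298, -102)/(-70381) = (-128/7 + (5/7)*(-298)*(-102)**3 + (23/7)*(-102)*(-298)**2)/(-70381) = (-128/7 + (5/7)*(-298)*(-1061208) + (23/7)*(-102)*88804)*(-1/70381) = (-128/7 + 1581199920/7 - 208334184/7)*(-1/70381) = (1372865608/7)*(-1/70381) = -1372865608/492667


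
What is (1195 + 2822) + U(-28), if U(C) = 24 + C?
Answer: 4013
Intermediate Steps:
(1195 + 2822) + U(-28) = (1195 + 2822) + (24 - 28) = 4017 - 4 = 4013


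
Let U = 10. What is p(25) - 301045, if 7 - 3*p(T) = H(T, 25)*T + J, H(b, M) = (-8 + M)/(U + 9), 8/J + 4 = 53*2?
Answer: -875152783/2907 ≈ -3.0105e+5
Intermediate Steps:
J = 4/51 (J = 8/(-4 + 53*2) = 8/(-4 + 106) = 8/102 = 8*(1/102) = 4/51 ≈ 0.078431)
H(b, M) = -8/19 + M/19 (H(b, M) = (-8 + M)/(10 + 9) = (-8 + M)/19 = (-8 + M)*(1/19) = -8/19 + M/19)
p(T) = 353/153 - 17*T/57 (p(T) = 7/3 - ((-8/19 + (1/19)*25)*T + 4/51)/3 = 7/3 - ((-8/19 + 25/19)*T + 4/51)/3 = 7/3 - (17*T/19 + 4/51)/3 = 7/3 - (4/51 + 17*T/19)/3 = 7/3 + (-4/153 - 17*T/57) = 353/153 - 17*T/57)
p(25) - 301045 = (353/153 - 17/57*25) - 301045 = (353/153 - 425/57) - 301045 = -14968/2907 - 301045 = -875152783/2907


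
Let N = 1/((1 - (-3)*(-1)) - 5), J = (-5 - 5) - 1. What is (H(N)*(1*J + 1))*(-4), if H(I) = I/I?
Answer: 40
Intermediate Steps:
J = -11 (J = -10 - 1 = -11)
N = -1/7 (N = 1/((1 - 1*3) - 5) = 1/((1 - 3) - 5) = 1/(-2 - 5) = 1/(-7) = -1/7 ≈ -0.14286)
H(I) = 1
(H(N)*(1*J + 1))*(-4) = (1*(1*(-11) + 1))*(-4) = (1*(-11 + 1))*(-4) = (1*(-10))*(-4) = -10*(-4) = 40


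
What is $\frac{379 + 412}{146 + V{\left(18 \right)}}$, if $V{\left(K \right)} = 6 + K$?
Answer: $\frac{791}{170} \approx 4.6529$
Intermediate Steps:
$\frac{379 + 412}{146 + V{\left(18 \right)}} = \frac{379 + 412}{146 + \left(6 + 18\right)} = \frac{791}{146 + 24} = \frac{791}{170}$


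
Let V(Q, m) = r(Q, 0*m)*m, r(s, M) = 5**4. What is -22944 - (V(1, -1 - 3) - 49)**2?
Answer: -6520345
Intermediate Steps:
r(s, M) = 625
V(Q, m) = 625*m
-22944 - (V(1, -1 - 3) - 49)**2 = -22944 - (625*(-1 - 3) - 49)**2 = -22944 - (625*(-4) - 49)**2 = -22944 - (-2500 - 49)**2 = -22944 - 1*(-2549)**2 = -22944 - 1*6497401 = -22944 - 6497401 = -6520345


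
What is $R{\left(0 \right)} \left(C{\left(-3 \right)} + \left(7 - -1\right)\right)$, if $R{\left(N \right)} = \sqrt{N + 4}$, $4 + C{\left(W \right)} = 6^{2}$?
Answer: $80$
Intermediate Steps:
$C{\left(W \right)} = 32$ ($C{\left(W \right)} = -4 + 6^{2} = -4 + 36 = 32$)
$R{\left(N \right)} = \sqrt{4 + N}$
$R{\left(0 \right)} \left(C{\left(-3 \right)} + \left(7 - -1\right)\right) = \sqrt{4 + 0} \left(32 + \left(7 - -1\right)\right) = \sqrt{4} \left(32 + \left(7 + 1\right)\right) = 2 \left(32 + 8\right) = 2 \cdot 40 = 80$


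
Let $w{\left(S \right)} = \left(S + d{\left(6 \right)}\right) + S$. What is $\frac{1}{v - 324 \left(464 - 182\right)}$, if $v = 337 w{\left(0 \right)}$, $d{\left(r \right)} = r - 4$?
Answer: $- \frac{1}{90694} \approx -1.1026 \cdot 10^{-5}$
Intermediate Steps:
$d{\left(r \right)} = -4 + r$
$w{\left(S \right)} = 2 + 2 S$ ($w{\left(S \right)} = \left(S + \left(-4 + 6\right)\right) + S = \left(S + 2\right) + S = \left(2 + S\right) + S = 2 + 2 S$)
$v = 674$ ($v = 337 \left(2 + 2 \cdot 0\right) = 337 \left(2 + 0\right) = 337 \cdot 2 = 674$)
$\frac{1}{v - 324 \left(464 - 182\right)} = \frac{1}{674 - 324 \left(464 - 182\right)} = \frac{1}{674 - 91368} = \frac{1}{-90694} = - \frac{1}{90694}$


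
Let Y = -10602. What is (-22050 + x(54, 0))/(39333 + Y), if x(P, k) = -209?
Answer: -22259/28731 ≈ -0.77474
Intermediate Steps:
(-22050 + x(54, 0))/(39333 + Y) = (-22050 - 209)/(39333 - 10602) = -22259/28731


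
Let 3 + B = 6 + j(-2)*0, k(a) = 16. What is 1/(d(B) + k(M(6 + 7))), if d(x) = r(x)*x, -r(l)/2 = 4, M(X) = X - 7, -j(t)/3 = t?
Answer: -⅛ ≈ -0.12500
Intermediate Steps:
j(t) = -3*t
M(X) = -7 + X
r(l) = -8 (r(l) = -2*4 = -8)
B = 3 (B = -3 + (6 - 3*(-2)*0) = -3 + (6 + 6*0) = -3 + (6 + 0) = -3 + 6 = 3)
d(x) = -8*x
1/(d(B) + k(M(6 + 7))) = 1/(-8*3 + 16) = 1/(-24 + 16) = 1/(-8) = -⅛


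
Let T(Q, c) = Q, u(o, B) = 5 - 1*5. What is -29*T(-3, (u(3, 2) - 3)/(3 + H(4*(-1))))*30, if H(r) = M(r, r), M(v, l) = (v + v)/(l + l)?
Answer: 2610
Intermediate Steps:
u(o, B) = 0 (u(o, B) = 5 - 5 = 0)
M(v, l) = v/l (M(v, l) = (2*v)/((2*l)) = (2*v)*(1/(2*l)) = v/l)
H(r) = 1 (H(r) = r/r = 1)
-29*T(-3, (u(3, 2) - 3)/(3 + H(4*(-1))))*30 = -29*(-3)*30 = 87*30 = 2610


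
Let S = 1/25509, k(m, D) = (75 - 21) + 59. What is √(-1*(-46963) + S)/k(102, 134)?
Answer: 4*√1909953162282/2882517 ≈ 1.9178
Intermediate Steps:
k(m, D) = 113 (k(m, D) = 54 + 59 = 113)
S = 1/25509 ≈ 3.9202e-5
√(-1*(-46963) + S)/k(102, 134) = √(-1*(-46963) + 1/25509)/113 = √(46963 + 1/25509)*(1/113) = √(1197979168/25509)*(1/113) = (4*√1909953162282/25509)*(1/113) = 4*√1909953162282/2882517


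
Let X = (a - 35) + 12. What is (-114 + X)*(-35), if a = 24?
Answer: 3955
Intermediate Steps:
X = 1 (X = (24 - 35) + 12 = -11 + 12 = 1)
(-114 + X)*(-35) = (-114 + 1)*(-35) = -113*(-35) = 3955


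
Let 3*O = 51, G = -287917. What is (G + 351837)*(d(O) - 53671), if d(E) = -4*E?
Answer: -3434996880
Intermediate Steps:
O = 17 (O = (1/3)*51 = 17)
(G + 351837)*(d(O) - 53671) = (-287917 + 351837)*(-4*17 - 53671) = 63920*(-68 - 53671) = 63920*(-53739) = -3434996880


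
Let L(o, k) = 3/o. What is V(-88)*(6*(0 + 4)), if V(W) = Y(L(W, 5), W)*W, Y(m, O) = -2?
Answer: 4224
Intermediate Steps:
V(W) = -2*W
V(-88)*(6*(0 + 4)) = (-2*(-88))*(6*(0 + 4)) = 176*(6*4) = 176*24 = 4224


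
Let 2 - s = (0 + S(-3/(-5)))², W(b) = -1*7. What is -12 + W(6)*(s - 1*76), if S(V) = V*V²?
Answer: 7911353/15625 ≈ 506.33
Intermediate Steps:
W(b) = -7
S(V) = V³
s = 30521/15625 (s = 2 - (0 + (-3/(-5))³)² = 2 - (0 + (-3*(-⅕))³)² = 2 - (0 + (⅗)³)² = 2 - (0 + 27/125)² = 2 - (27/125)² = 2 - 1*729/15625 = 2 - 729/15625 = 30521/15625 ≈ 1.9533)
-12 + W(6)*(s - 1*76) = -12 - 7*(30521/15625 - 1*76) = -12 - 7*(30521/15625 - 76) = -12 - 7*(-1156979/15625) = -12 + 8098853/15625 = 7911353/15625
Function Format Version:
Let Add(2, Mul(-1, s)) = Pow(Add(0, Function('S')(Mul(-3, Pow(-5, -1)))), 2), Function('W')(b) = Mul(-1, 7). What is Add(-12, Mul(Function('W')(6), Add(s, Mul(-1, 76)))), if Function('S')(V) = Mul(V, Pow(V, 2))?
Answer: Rational(7911353, 15625) ≈ 506.33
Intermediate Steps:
Function('W')(b) = -7
Function('S')(V) = Pow(V, 3)
s = Rational(30521, 15625) (s = Add(2, Mul(-1, Pow(Add(0, Pow(Mul(-3, Pow(-5, -1)), 3)), 2))) = Add(2, Mul(-1, Pow(Add(0, Pow(Mul(-3, Rational(-1, 5)), 3)), 2))) = Add(2, Mul(-1, Pow(Add(0, Pow(Rational(3, 5), 3)), 2))) = Add(2, Mul(-1, Pow(Add(0, Rational(27, 125)), 2))) = Add(2, Mul(-1, Pow(Rational(27, 125), 2))) = Add(2, Mul(-1, Rational(729, 15625))) = Add(2, Rational(-729, 15625)) = Rational(30521, 15625) ≈ 1.9533)
Add(-12, Mul(Function('W')(6), Add(s, Mul(-1, 76)))) = Add(-12, Mul(-7, Add(Rational(30521, 15625), Mul(-1, 76)))) = Add(-12, Mul(-7, Add(Rational(30521, 15625), -76))) = Add(-12, Mul(-7, Rational(-1156979, 15625))) = Add(-12, Rational(8098853, 15625)) = Rational(7911353, 15625)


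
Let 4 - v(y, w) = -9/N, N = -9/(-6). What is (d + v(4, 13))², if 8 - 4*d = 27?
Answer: 441/16 ≈ 27.563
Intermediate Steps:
d = -19/4 (d = 2 - ¼*27 = 2 - 27/4 = -19/4 ≈ -4.7500)
N = 3/2 (N = -9*(-⅙) = 3/2 ≈ 1.5000)
v(y, w) = 10 (v(y, w) = 4 - (-9)/3/2 = 4 - (-9)*2/3 = 4 - 1*(-6) = 4 + 6 = 10)
(d + v(4, 13))² = (-19/4 + 10)² = (21/4)² = 441/16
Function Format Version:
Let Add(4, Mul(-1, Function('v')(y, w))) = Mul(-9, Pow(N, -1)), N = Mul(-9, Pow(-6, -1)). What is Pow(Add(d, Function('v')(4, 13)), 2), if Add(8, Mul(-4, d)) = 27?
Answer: Rational(441, 16) ≈ 27.563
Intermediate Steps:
d = Rational(-19, 4) (d = Add(2, Mul(Rational(-1, 4), 27)) = Add(2, Rational(-27, 4)) = Rational(-19, 4) ≈ -4.7500)
N = Rational(3, 2) (N = Mul(-9, Rational(-1, 6)) = Rational(3, 2) ≈ 1.5000)
Function('v')(y, w) = 10 (Function('v')(y, w) = Add(4, Mul(-1, Mul(-9, Pow(Rational(3, 2), -1)))) = Add(4, Mul(-1, Mul(-9, Rational(2, 3)))) = Add(4, Mul(-1, -6)) = Add(4, 6) = 10)
Pow(Add(d, Function('v')(4, 13)), 2) = Pow(Add(Rational(-19, 4), 10), 2) = Pow(Rational(21, 4), 2) = Rational(441, 16)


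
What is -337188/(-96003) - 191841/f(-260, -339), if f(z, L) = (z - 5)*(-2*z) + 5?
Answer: 21626710661/4409577795 ≈ 4.9045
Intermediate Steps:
f(z, L) = 5 - 2*z*(-5 + z) (f(z, L) = (-5 + z)*(-2*z) + 5 = -2*z*(-5 + z) + 5 = 5 - 2*z*(-5 + z))
-337188/(-96003) - 191841/f(-260, -339) = -337188/(-96003) - 191841/(5 - 2*(-260)² + 10*(-260)) = -337188*(-1/96003) - 191841/(5 - 2*67600 - 2600) = 112396/32001 - 191841/(5 - 135200 - 2600) = 112396/32001 - 191841/(-137795) = 112396/32001 - 191841*(-1/137795) = 112396/32001 + 191841/137795 = 21626710661/4409577795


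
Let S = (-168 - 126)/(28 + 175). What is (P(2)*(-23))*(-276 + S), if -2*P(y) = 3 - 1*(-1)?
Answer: -370116/29 ≈ -12763.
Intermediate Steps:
S = -42/29 (S = -294/203 = -294*1/203 = -42/29 ≈ -1.4483)
P(y) = -2 (P(y) = -(3 - 1*(-1))/2 = -(3 + 1)/2 = -½*4 = -2)
(P(2)*(-23))*(-276 + S) = (-2*(-23))*(-276 - 42/29) = 46*(-8046/29) = -370116/29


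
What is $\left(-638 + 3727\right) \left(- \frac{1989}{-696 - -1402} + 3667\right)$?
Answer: $\frac{7990974257}{706} \approx 1.1319 \cdot 10^{7}$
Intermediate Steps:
$\left(-638 + 3727\right) \left(- \frac{1989}{-696 - -1402} + 3667\right) = 3089 \left(- \frac{1989}{-696 + 1402} + 3667\right) = 3089 \left(- \frac{1989}{706} + 3667\right) = 3089 \cdot \frac{2586913}{706} = \frac{7990974257}{706}$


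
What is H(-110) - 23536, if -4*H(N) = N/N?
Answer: -94145/4 ≈ -23536.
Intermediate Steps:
H(N) = -¼ (H(N) = -N/(4*N) = -¼*1 = -¼)
H(-110) - 23536 = -¼ - 23536 = -94145/4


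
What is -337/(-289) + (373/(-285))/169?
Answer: 16123808/13919685 ≈ 1.1583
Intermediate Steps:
-337/(-289) + (373/(-285))/169 = -337*(-1/289) + (373*(-1/285))*(1/169) = 337/289 - 373/285*1/169 = 337/289 - 373/48165 = 16123808/13919685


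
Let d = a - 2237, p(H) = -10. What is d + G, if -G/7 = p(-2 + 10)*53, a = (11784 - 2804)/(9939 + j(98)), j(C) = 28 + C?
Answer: 2966945/2013 ≈ 1473.9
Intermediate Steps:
a = 1796/2013 (a = (11784 - 2804)/(9939 + (28 + 98)) = 8980/(9939 + 126) = 8980/10065 = 8980*(1/10065) = 1796/2013 ≈ 0.89220)
d = -4501285/2013 (d = 1796/2013 - 2237 = -4501285/2013 ≈ -2236.1)
G = 3710 (G = -(-70)*53 = -7*(-530) = 3710)
d + G = -4501285/2013 + 3710 = 2966945/2013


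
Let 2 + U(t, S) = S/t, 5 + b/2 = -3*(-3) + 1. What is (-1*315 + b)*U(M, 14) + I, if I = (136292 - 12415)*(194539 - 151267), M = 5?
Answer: 5360405300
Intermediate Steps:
b = 10 (b = -10 + 2*(-3*(-3) + 1) = -10 + 2*(9 + 1) = -10 + 2*10 = -10 + 20 = 10)
U(t, S) = -2 + S/t
I = 5360405544 (I = 123877*43272 = 5360405544)
(-1*315 + b)*U(M, 14) + I = (-1*315 + 10)*(-2 + 14/5) + 5360405544 = (-315 + 10)*(-2 + 14*(⅕)) + 5360405544 = -305*(-2 + 14/5) + 5360405544 = -305*⅘ + 5360405544 = -244 + 5360405544 = 5360405300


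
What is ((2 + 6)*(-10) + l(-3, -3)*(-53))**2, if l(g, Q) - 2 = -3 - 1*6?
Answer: 84681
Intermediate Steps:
l(g, Q) = -7 (l(g, Q) = 2 + (-3 - 1*6) = 2 + (-3 - 6) = 2 - 9 = -7)
((2 + 6)*(-10) + l(-3, -3)*(-53))**2 = ((2 + 6)*(-10) - 7*(-53))**2 = (8*(-10) + 371)**2 = (-80 + 371)**2 = 291**2 = 84681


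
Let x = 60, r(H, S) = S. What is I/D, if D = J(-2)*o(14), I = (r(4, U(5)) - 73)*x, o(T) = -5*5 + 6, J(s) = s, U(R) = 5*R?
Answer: -1440/19 ≈ -75.789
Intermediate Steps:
o(T) = -19 (o(T) = -25 + 6 = -19)
I = -2880 (I = (5*5 - 73)*60 = (25 - 73)*60 = -48*60 = -2880)
D = 38 (D = -2*(-19) = 38)
I/D = -2880/38 = -2880*1/38 = -1440/19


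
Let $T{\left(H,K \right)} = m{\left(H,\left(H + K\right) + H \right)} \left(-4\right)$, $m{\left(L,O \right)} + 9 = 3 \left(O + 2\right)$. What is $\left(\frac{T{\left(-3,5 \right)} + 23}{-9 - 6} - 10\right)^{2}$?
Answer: $\frac{38809}{225} \approx 172.48$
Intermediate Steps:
$m{\left(L,O \right)} = -3 + 3 O$ ($m{\left(L,O \right)} = -9 + 3 \left(O + 2\right) = -9 + 3 \left(2 + O\right) = -9 + \left(6 + 3 O\right) = -3 + 3 O$)
$T{\left(H,K \right)} = 12 - 24 H - 12 K$ ($T{\left(H,K \right)} = \left(-3 + 3 \left(\left(H + K\right) + H\right)\right) \left(-4\right) = \left(-3 + 3 \left(K + 2 H\right)\right) \left(-4\right) = \left(-3 + \left(3 K + 6 H\right)\right) \left(-4\right) = \left(-3 + 3 K + 6 H\right) \left(-4\right) = 12 - 24 H - 12 K$)
$\left(\frac{T{\left(-3,5 \right)} + 23}{-9 - 6} - 10\right)^{2} = \left(\frac{\left(12 - -72 - 60\right) + 23}{-9 - 6} - 10\right)^{2} = \left(\frac{\left(12 + 72 - 60\right) + 23}{-15} - 10\right)^{2} = \left(\left(24 + 23\right) \left(- \frac{1}{15}\right) - 10\right)^{2} = \left(47 \left(- \frac{1}{15}\right) - 10\right)^{2} = \left(- \frac{47}{15} - 10\right)^{2} = \left(- \frac{197}{15}\right)^{2} = \frac{38809}{225}$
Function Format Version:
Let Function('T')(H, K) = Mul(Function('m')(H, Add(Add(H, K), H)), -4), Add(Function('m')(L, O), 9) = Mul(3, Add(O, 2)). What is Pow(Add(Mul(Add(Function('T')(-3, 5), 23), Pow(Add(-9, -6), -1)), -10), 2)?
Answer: Rational(38809, 225) ≈ 172.48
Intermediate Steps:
Function('m')(L, O) = Add(-3, Mul(3, O)) (Function('m')(L, O) = Add(-9, Mul(3, Add(O, 2))) = Add(-9, Mul(3, Add(2, O))) = Add(-9, Add(6, Mul(3, O))) = Add(-3, Mul(3, O)))
Function('T')(H, K) = Add(12, Mul(-24, H), Mul(-12, K)) (Function('T')(H, K) = Mul(Add(-3, Mul(3, Add(Add(H, K), H))), -4) = Mul(Add(-3, Mul(3, Add(K, Mul(2, H)))), -4) = Mul(Add(-3, Add(Mul(3, K), Mul(6, H))), -4) = Mul(Add(-3, Mul(3, K), Mul(6, H)), -4) = Add(12, Mul(-24, H), Mul(-12, K)))
Pow(Add(Mul(Add(Function('T')(-3, 5), 23), Pow(Add(-9, -6), -1)), -10), 2) = Pow(Add(Mul(Add(Add(12, Mul(-24, -3), Mul(-12, 5)), 23), Pow(Add(-9, -6), -1)), -10), 2) = Pow(Add(Mul(Add(Add(12, 72, -60), 23), Pow(-15, -1)), -10), 2) = Pow(Add(Mul(Add(24, 23), Rational(-1, 15)), -10), 2) = Pow(Add(Mul(47, Rational(-1, 15)), -10), 2) = Pow(Add(Rational(-47, 15), -10), 2) = Pow(Rational(-197, 15), 2) = Rational(38809, 225)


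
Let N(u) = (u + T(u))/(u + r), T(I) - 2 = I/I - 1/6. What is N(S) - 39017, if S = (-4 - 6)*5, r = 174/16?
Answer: -36635831/939 ≈ -39016.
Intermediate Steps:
T(I) = 17/6 (T(I) = 2 + (I/I - 1/6) = 2 + (1 - 1*1/6) = 2 + (1 - 1/6) = 2 + 5/6 = 17/6)
r = 87/8 (r = 174*(1/16) = 87/8 ≈ 10.875)
S = -50 (S = -10*5 = -50)
N(u) = (17/6 + u)/(87/8 + u) (N(u) = (u + 17/6)/(u + 87/8) = (17/6 + u)/(87/8 + u))
N(S) - 39017 = 4*(17 + 6*(-50))/(3*(87 + 8*(-50))) - 39017 = 4*(17 - 300)/(3*(87 - 400)) - 39017 = (4/3)*(-283)/(-313) - 39017 = (4/3)*(-1/313)*(-283) - 39017 = 1132/939 - 39017 = -36635831/939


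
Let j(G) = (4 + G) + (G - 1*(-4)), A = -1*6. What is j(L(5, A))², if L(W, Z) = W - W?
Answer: 64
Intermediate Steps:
A = -6
L(W, Z) = 0
j(G) = 8 + 2*G (j(G) = (4 + G) + (G + 4) = (4 + G) + (4 + G) = 8 + 2*G)
j(L(5, A))² = (8 + 2*0)² = (8 + 0)² = 8² = 64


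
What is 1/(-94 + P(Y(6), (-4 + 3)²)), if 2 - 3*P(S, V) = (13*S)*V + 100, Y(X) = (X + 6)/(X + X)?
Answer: -1/131 ≈ -0.0076336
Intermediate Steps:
Y(X) = (6 + X)/(2*X) (Y(X) = (6 + X)/((2*X)) = (6 + X)*(1/(2*X)) = (6 + X)/(2*X))
P(S, V) = -98/3 - 13*S*V/3 (P(S, V) = ⅔ - ((13*S)*V + 100)/3 = ⅔ - (13*S*V + 100)/3 = ⅔ - (100 + 13*S*V)/3 = ⅔ + (-100/3 - 13*S*V/3) = -98/3 - 13*S*V/3)
1/(-94 + P(Y(6), (-4 + 3)²)) = 1/(-94 + (-98/3 - 13*(½)*(6 + 6)/6*(-4 + 3)²/3)) = 1/(-94 + (-98/3 - 13/3*(½)*(⅙)*12*(-1)²)) = 1/(-94 + (-98/3 - 13/3*1*1)) = 1/(-94 + (-98/3 - 13/3)) = 1/(-94 - 37) = 1/(-131) = -1/131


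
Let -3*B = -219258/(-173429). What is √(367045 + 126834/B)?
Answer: √9803993740034/12181 ≈ 257.05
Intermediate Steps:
B = -73086/173429 (B = -(-73086)/(-173429) = -(-73086)*(-1)/173429 = -⅓*219258/173429 = -73086/173429 ≈ -0.42142)
√(367045 + 126834/B) = √(367045 + 126834/(-73086/173429)) = √(367045 + 126834*(-173429/73086)) = √(367045 - 3666115631/12181) = √(804859514/12181) = √9803993740034/12181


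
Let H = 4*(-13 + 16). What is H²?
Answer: 144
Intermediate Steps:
H = 12 (H = 4*3 = 12)
H² = 12² = 144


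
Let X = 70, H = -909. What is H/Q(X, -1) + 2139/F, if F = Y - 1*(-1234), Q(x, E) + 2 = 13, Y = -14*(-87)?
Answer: -2205339/26972 ≈ -81.764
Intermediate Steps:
Y = 1218
Q(x, E) = 11 (Q(x, E) = -2 + 13 = 11)
F = 2452 (F = 1218 - 1*(-1234) = 1218 + 1234 = 2452)
H/Q(X, -1) + 2139/F = -909/11 + 2139/2452 = -2205339/26972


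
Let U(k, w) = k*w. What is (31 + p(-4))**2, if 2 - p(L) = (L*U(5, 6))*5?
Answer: 400689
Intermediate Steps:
p(L) = 2 - 150*L (p(L) = 2 - L*(5*6)*5 = 2 - L*30*5 = 2 - 30*L*5 = 2 - 150*L)
(31 + p(-4))**2 = (31 + (2 - 150*(-4)))**2 = (31 + (2 + 600))**2 = (31 + 602)**2 = 633**2 = 400689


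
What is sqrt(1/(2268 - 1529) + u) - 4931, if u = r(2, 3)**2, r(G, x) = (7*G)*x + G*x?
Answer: -4931 + sqrt(1258263523)/739 ≈ -4883.0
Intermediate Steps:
r(G, x) = 8*G*x (r(G, x) = 7*G*x + G*x = 8*G*x)
u = 2304 (u = (8*2*3)**2 = 48**2 = 2304)
sqrt(1/(2268 - 1529) + u) - 4931 = sqrt(1/(2268 - 1529) + 2304) - 4931 = sqrt(1/739 + 2304) - 4931 = sqrt(1702657/739) - 4931 = sqrt(1258263523)/739 - 4931 = -4931 + sqrt(1258263523)/739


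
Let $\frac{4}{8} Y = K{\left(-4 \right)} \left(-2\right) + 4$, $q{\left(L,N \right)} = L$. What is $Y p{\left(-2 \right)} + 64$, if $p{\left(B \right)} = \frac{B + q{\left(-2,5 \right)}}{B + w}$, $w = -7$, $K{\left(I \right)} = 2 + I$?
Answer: $\frac{640}{9} \approx 71.111$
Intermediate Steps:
$p{\left(B \right)} = \frac{-2 + B}{-7 + B}$ ($p{\left(B \right)} = \frac{B - 2}{B - 7} = \frac{-2 + B}{-7 + B}$)
$Y = 16$ ($Y = 2 \left(\left(2 - 4\right) \left(-2\right) + 4\right) = 2 \left(\left(-2\right) \left(-2\right) + 4\right) = 2 \left(4 + 4\right) = 2 \cdot 8 = 16$)
$Y p{\left(-2 \right)} + 64 = 16 \frac{-2 - 2}{-7 - 2} + 64 = 16 \frac{1}{-9} \left(-4\right) + 64 = 16 \left(\left(- \frac{1}{9}\right) \left(-4\right)\right) + 64 = 16 \cdot \frac{4}{9} + 64 = \frac{64}{9} + 64 = \frac{640}{9}$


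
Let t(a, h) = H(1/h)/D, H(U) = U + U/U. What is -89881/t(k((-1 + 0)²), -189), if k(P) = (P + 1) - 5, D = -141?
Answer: 50962527/4 ≈ 1.2741e+7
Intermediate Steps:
H(U) = 1 + U (H(U) = U + 1 = 1 + U)
k(P) = -4 + P (k(P) = (1 + P) - 5 = -4 + P)
t(a, h) = -1/141 - 1/(141*h) (t(a, h) = (1 + 1/h)/(-141) = (1 + 1/h)*(-1/141) = -1/141 - 1/(141*h))
-89881/t(k((-1 + 0)²), -189) = -89881*(-26649/(-1 - 1*(-189))) = -89881*(-26649/(-1 + 189)) = -89881/((1/141)*(-1/189)*188) = -89881/(-4/567) = -89881*(-567/4) = 50962527/4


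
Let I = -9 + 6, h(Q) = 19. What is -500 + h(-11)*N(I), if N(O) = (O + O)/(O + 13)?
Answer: -2557/5 ≈ -511.40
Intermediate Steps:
I = -3
N(O) = 2*O/(13 + O) (N(O) = (2*O)/(13 + O) = 2*O/(13 + O))
-500 + h(-11)*N(I) = -500 + 19*(2*(-3)/(13 - 3)) = -500 + 19*(2*(-3)/10) = -500 + 19*(2*(-3)*(1/10)) = -500 + 19*(-3/5) = -500 - 57/5 = -2557/5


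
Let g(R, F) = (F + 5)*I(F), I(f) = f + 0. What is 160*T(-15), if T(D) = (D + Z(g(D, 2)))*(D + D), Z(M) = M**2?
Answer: -868800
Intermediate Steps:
I(f) = f
g(R, F) = F*(5 + F) (g(R, F) = (F + 5)*F = (5 + F)*F = F*(5 + F))
T(D) = 2*D*(196 + D) (T(D) = (D + (2*(5 + 2))**2)*(D + D) = (D + (2*7)**2)*(2*D) = (D + 14**2)*(2*D) = (D + 196)*(2*D) = (196 + D)*(2*D) = 2*D*(196 + D))
160*T(-15) = 160*(2*(-15)*(196 - 15)) = 160*(2*(-15)*181) = 160*(-5430) = -868800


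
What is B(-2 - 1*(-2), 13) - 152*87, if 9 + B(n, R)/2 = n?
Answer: -13242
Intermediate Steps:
B(n, R) = -18 + 2*n
B(-2 - 1*(-2), 13) - 152*87 = (-18 + 2*(-2 - 1*(-2))) - 152*87 = (-18 + 2*(-2 + 2)) - 13224 = (-18 + 2*0) - 13224 = (-18 + 0) - 13224 = -18 - 13224 = -13242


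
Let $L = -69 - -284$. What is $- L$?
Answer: $-215$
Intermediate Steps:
$L = 215$ ($L = -69 + 284 = 215$)
$- L = \left(-1\right) 215 = -215$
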